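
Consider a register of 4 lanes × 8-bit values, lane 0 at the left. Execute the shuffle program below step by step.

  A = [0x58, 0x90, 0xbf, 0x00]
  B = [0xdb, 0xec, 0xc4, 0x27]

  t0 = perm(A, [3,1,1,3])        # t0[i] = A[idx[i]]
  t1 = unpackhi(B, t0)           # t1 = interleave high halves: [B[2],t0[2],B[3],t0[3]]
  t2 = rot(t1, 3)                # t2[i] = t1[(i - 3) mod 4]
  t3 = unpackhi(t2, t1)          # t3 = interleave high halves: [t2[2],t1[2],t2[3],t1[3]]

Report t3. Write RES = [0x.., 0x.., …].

RES = [ 0x00  0x27  0xc4  0x00 ]

→ t0 |00|90|90|00|
→ t1 |c4|90|27|00|
→ t2 |90|27|00|c4|
→ t3 |00|27|c4|00|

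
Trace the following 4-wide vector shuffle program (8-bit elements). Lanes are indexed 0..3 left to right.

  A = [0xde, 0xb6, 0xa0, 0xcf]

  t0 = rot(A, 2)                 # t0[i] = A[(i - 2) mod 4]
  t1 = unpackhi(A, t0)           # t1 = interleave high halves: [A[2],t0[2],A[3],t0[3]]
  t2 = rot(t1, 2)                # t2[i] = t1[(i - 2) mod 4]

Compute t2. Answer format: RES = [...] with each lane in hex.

RES = [ 0xcf  0xb6  0xa0  0xde ]

→ t0 |a0|cf|de|b6|
→ t1 |a0|de|cf|b6|
→ t2 |cf|b6|a0|de|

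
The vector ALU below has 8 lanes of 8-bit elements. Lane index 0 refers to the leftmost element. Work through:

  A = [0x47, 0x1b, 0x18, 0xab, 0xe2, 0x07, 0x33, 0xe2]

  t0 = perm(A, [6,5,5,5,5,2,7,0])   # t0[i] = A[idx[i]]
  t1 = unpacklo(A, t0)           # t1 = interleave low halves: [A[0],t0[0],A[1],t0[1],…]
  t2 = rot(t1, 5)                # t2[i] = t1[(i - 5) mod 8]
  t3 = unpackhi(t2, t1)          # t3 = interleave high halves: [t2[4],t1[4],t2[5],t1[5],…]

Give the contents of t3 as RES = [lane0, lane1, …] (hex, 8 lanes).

RES = [0x07, 0x18, 0x47, 0x07, 0x33, 0xab, 0x1b, 0x07]

→ t0 |33|07|07|07|07|18|e2|47|
→ t1 |47|33|1b|07|18|07|ab|07|
→ t2 |07|18|07|ab|07|47|33|1b|
→ t3 |07|18|47|07|33|ab|1b|07|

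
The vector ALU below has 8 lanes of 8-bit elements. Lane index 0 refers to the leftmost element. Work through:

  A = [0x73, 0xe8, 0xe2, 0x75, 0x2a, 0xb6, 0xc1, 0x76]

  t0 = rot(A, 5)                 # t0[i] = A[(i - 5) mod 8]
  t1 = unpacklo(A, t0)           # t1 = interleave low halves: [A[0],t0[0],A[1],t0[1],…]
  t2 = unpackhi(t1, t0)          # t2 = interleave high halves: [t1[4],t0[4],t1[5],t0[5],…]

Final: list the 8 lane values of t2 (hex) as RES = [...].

t0 = [0x75, 0x2a, 0xb6, 0xc1, 0x76, 0x73, 0xe8, 0xe2]
t1 = [0x73, 0x75, 0xe8, 0x2a, 0xe2, 0xb6, 0x75, 0xc1]
t2 = [0xe2, 0x76, 0xb6, 0x73, 0x75, 0xe8, 0xc1, 0xe2]

RES = [ 0xe2  0x76  0xb6  0x73  0x75  0xe8  0xc1  0xe2 ]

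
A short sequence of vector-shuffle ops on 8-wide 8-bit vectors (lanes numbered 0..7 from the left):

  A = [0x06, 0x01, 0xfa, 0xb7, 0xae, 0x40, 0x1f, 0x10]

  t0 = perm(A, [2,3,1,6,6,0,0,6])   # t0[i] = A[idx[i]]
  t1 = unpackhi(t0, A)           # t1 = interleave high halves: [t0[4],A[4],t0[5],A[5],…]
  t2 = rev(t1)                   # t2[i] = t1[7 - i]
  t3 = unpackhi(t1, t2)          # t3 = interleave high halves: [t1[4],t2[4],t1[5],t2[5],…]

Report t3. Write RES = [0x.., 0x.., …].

  t0: fa b7 01 1f 1f 06 06 1f
  t1: 1f ae 06 40 06 1f 1f 10
  t2: 10 1f 1f 06 40 06 ae 1f
  t3: 06 40 1f 06 1f ae 10 1f

RES = [0x06, 0x40, 0x1f, 0x06, 0x1f, 0xae, 0x10, 0x1f]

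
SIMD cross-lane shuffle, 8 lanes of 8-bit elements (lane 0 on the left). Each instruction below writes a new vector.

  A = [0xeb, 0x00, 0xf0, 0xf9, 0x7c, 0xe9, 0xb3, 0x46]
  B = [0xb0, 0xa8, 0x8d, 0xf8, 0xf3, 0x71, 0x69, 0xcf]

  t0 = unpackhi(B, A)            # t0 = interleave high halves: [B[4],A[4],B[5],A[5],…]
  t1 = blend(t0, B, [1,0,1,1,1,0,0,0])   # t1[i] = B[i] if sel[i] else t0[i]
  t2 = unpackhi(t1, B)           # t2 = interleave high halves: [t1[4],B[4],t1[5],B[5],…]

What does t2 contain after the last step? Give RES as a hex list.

RES = [ 0xf3  0xf3  0xb3  0x71  0xcf  0x69  0x46  0xcf ]

  t0: f3 7c 71 e9 69 b3 cf 46
  t1: b0 7c 8d f8 f3 b3 cf 46
  t2: f3 f3 b3 71 cf 69 46 cf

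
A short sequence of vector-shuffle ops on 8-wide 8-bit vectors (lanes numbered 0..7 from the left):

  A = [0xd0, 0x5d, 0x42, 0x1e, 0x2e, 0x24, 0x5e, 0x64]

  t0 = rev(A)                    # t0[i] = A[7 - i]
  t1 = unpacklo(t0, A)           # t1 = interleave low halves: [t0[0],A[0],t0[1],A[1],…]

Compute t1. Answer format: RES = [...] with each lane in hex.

RES = [ 0x64  0xd0  0x5e  0x5d  0x24  0x42  0x2e  0x1e ]

→ t0 |64|5e|24|2e|1e|42|5d|d0|
→ t1 |64|d0|5e|5d|24|42|2e|1e|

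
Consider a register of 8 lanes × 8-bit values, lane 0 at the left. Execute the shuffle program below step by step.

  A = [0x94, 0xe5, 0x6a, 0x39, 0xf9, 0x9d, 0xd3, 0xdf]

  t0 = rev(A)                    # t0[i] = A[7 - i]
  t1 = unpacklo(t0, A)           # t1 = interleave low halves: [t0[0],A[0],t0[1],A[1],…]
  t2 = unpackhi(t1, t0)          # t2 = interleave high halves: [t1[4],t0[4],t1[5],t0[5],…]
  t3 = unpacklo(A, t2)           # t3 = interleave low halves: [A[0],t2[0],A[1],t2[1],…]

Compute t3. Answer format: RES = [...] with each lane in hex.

→ t0 |df|d3|9d|f9|39|6a|e5|94|
→ t1 |df|94|d3|e5|9d|6a|f9|39|
→ t2 |9d|39|6a|6a|f9|e5|39|94|
→ t3 |94|9d|e5|39|6a|6a|39|6a|

RES = [ 0x94  0x9d  0xe5  0x39  0x6a  0x6a  0x39  0x6a ]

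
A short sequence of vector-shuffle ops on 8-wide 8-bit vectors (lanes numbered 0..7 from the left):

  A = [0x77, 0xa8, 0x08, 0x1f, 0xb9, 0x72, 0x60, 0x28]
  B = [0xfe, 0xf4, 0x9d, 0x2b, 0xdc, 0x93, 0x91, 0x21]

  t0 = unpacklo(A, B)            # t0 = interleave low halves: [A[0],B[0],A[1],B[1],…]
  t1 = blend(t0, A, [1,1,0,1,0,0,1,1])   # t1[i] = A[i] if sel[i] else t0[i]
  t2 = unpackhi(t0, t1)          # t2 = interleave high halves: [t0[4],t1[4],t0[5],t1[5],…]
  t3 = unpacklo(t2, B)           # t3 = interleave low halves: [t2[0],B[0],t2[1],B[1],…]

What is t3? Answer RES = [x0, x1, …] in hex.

→ t0 |77|fe|a8|f4|08|9d|1f|2b|
→ t1 |77|a8|a8|1f|08|9d|60|28|
→ t2 |08|08|9d|9d|1f|60|2b|28|
→ t3 |08|fe|08|f4|9d|9d|9d|2b|

RES = [ 0x08  0xfe  0x08  0xf4  0x9d  0x9d  0x9d  0x2b ]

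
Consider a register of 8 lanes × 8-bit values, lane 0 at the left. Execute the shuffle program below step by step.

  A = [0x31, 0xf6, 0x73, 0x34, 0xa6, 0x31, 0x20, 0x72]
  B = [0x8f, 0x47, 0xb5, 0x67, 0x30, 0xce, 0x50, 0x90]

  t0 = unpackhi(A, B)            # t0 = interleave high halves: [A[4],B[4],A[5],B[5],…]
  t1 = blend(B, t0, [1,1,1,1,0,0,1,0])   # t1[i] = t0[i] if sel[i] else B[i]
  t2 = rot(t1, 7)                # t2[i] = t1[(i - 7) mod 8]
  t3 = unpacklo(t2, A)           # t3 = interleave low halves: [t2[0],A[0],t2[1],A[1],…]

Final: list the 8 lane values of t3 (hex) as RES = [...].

RES = [ 0x30  0x31  0x31  0xf6  0xce  0x73  0x30  0x34 ]

  t0: a6 30 31 ce 20 50 72 90
  t1: a6 30 31 ce 30 ce 72 90
  t2: 30 31 ce 30 ce 72 90 a6
  t3: 30 31 31 f6 ce 73 30 34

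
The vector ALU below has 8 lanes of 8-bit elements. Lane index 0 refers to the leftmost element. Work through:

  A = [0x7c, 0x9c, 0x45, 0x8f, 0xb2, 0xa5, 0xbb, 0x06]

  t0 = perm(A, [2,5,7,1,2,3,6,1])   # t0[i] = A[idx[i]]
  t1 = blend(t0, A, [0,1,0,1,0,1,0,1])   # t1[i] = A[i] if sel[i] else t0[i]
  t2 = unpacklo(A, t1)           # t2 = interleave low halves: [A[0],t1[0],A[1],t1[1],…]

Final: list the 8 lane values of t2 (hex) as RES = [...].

RES = [ 0x7c  0x45  0x9c  0x9c  0x45  0x06  0x8f  0x8f ]

→ t0 |45|a5|06|9c|45|8f|bb|9c|
→ t1 |45|9c|06|8f|45|a5|bb|06|
→ t2 |7c|45|9c|9c|45|06|8f|8f|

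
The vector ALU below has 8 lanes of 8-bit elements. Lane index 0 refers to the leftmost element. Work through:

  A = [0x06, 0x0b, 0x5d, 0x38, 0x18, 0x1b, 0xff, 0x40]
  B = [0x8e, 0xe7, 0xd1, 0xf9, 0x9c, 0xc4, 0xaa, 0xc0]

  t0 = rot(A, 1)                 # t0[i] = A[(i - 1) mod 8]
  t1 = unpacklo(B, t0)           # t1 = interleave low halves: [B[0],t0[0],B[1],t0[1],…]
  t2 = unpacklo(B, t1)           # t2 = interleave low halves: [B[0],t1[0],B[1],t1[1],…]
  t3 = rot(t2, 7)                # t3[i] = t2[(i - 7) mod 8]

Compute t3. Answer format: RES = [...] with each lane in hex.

→ t0 |40|06|0b|5d|38|18|1b|ff|
→ t1 |8e|40|e7|06|d1|0b|f9|5d|
→ t2 |8e|8e|e7|40|d1|e7|f9|06|
→ t3 |8e|e7|40|d1|e7|f9|06|8e|

RES = [ 0x8e  0xe7  0x40  0xd1  0xe7  0xf9  0x06  0x8e ]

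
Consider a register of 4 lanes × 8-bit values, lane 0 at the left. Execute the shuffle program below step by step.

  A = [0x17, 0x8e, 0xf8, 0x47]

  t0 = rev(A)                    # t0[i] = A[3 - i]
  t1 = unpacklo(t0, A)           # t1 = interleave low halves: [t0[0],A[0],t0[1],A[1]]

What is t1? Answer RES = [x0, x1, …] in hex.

RES = [0x47, 0x17, 0xf8, 0x8e]

t0 = [0x47, 0xf8, 0x8e, 0x17]
t1 = [0x47, 0x17, 0xf8, 0x8e]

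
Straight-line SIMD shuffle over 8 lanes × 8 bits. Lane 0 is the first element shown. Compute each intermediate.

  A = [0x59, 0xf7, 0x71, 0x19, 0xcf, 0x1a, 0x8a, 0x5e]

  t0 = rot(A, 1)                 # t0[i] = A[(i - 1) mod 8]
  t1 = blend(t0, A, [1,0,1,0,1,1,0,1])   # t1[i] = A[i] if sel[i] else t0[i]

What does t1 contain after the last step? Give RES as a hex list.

RES = [ 0x59  0x59  0x71  0x71  0xcf  0x1a  0x1a  0x5e ]

→ t0 |5e|59|f7|71|19|cf|1a|8a|
→ t1 |59|59|71|71|cf|1a|1a|5e|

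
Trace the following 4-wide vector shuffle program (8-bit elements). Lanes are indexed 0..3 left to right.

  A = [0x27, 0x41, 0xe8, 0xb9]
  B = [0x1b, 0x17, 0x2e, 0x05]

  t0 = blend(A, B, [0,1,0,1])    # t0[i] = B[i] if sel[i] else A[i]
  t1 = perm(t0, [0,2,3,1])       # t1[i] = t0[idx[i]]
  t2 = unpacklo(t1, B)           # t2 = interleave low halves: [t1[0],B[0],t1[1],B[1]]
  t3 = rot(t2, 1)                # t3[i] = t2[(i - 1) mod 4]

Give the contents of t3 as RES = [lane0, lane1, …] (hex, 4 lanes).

RES = [ 0x17  0x27  0x1b  0xe8 ]

  t0: 27 17 e8 05
  t1: 27 e8 05 17
  t2: 27 1b e8 17
  t3: 17 27 1b e8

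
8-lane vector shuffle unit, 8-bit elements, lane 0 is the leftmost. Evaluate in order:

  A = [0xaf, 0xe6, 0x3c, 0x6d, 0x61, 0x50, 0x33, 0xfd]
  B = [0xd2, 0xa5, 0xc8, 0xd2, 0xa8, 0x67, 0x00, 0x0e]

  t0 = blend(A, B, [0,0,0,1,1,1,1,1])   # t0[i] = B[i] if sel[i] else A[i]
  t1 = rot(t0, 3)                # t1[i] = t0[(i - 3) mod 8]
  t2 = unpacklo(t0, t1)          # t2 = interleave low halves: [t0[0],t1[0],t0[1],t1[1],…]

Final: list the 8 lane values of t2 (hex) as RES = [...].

RES = [0xaf, 0x67, 0xe6, 0x00, 0x3c, 0x0e, 0xd2, 0xaf]

t0 = [0xaf, 0xe6, 0x3c, 0xd2, 0xa8, 0x67, 0x00, 0x0e]
t1 = [0x67, 0x00, 0x0e, 0xaf, 0xe6, 0x3c, 0xd2, 0xa8]
t2 = [0xaf, 0x67, 0xe6, 0x00, 0x3c, 0x0e, 0xd2, 0xaf]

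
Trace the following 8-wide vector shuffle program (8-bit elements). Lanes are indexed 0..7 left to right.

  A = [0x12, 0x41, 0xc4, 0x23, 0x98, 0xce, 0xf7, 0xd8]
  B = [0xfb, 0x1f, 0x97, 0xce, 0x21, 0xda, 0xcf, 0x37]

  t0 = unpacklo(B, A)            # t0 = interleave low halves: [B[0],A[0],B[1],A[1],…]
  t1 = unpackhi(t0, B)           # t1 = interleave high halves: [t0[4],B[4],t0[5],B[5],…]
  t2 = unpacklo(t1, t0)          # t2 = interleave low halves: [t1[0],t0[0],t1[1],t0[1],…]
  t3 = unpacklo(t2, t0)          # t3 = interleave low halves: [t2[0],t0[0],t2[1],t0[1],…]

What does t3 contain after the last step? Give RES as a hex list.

RES = [ 0x97  0xfb  0xfb  0x12  0x21  0x1f  0x12  0x41 ]

t0 = [0xfb, 0x12, 0x1f, 0x41, 0x97, 0xc4, 0xce, 0x23]
t1 = [0x97, 0x21, 0xc4, 0xda, 0xce, 0xcf, 0x23, 0x37]
t2 = [0x97, 0xfb, 0x21, 0x12, 0xc4, 0x1f, 0xda, 0x41]
t3 = [0x97, 0xfb, 0xfb, 0x12, 0x21, 0x1f, 0x12, 0x41]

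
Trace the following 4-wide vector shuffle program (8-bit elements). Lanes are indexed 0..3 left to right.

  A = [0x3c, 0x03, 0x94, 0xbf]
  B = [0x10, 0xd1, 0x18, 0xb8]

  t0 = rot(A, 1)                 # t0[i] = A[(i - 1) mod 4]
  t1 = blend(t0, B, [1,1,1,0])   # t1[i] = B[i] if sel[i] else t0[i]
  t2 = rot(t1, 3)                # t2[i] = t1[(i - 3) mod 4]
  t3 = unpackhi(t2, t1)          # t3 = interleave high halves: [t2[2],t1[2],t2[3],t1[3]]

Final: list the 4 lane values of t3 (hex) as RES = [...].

t0 = [0xbf, 0x3c, 0x03, 0x94]
t1 = [0x10, 0xd1, 0x18, 0x94]
t2 = [0xd1, 0x18, 0x94, 0x10]
t3 = [0x94, 0x18, 0x10, 0x94]

RES = [0x94, 0x18, 0x10, 0x94]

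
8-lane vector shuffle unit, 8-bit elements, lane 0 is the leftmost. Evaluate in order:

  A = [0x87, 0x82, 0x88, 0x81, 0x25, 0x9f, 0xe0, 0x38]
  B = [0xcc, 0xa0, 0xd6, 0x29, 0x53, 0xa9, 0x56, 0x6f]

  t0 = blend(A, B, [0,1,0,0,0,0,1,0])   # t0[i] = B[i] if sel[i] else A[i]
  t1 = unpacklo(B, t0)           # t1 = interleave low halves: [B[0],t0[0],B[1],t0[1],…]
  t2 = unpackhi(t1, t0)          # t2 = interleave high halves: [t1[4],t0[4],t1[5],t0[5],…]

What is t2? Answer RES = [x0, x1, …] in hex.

t0 = [0x87, 0xa0, 0x88, 0x81, 0x25, 0x9f, 0x56, 0x38]
t1 = [0xcc, 0x87, 0xa0, 0xa0, 0xd6, 0x88, 0x29, 0x81]
t2 = [0xd6, 0x25, 0x88, 0x9f, 0x29, 0x56, 0x81, 0x38]

RES = [ 0xd6  0x25  0x88  0x9f  0x29  0x56  0x81  0x38 ]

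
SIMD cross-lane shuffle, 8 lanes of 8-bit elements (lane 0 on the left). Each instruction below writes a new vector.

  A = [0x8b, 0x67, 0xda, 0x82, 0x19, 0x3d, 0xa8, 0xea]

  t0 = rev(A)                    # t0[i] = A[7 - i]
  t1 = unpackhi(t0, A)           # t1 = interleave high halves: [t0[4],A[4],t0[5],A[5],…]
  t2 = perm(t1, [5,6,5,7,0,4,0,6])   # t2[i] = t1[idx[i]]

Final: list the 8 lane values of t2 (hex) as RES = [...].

RES = [ 0xa8  0x8b  0xa8  0xea  0x82  0x67  0x82  0x8b ]

t0 = [0xea, 0xa8, 0x3d, 0x19, 0x82, 0xda, 0x67, 0x8b]
t1 = [0x82, 0x19, 0xda, 0x3d, 0x67, 0xa8, 0x8b, 0xea]
t2 = [0xa8, 0x8b, 0xa8, 0xea, 0x82, 0x67, 0x82, 0x8b]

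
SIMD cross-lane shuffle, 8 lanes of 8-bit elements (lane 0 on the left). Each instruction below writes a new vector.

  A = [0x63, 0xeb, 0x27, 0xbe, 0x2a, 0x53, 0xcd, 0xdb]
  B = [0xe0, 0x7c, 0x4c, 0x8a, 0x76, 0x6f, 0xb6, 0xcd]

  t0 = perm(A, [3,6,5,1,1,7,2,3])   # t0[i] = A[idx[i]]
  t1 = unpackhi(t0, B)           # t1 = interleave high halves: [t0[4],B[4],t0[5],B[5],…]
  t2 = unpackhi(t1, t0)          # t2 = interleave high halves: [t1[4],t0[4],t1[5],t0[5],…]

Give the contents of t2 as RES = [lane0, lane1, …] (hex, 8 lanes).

→ t0 |be|cd|53|eb|eb|db|27|be|
→ t1 |eb|76|db|6f|27|b6|be|cd|
→ t2 |27|eb|b6|db|be|27|cd|be|

RES = [ 0x27  0xeb  0xb6  0xdb  0xbe  0x27  0xcd  0xbe ]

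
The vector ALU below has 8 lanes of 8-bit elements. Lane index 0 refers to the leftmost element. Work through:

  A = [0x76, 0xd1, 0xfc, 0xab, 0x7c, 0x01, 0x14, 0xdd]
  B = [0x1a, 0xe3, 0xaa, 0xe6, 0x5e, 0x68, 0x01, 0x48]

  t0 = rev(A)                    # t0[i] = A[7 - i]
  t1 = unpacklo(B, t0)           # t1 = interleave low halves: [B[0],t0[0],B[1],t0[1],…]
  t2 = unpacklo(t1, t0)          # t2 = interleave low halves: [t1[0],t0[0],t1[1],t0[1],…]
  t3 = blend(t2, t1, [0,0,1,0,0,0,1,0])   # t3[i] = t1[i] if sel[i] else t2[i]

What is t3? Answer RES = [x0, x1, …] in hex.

  t0: dd 14 01 7c ab fc d1 76
  t1: 1a dd e3 14 aa 01 e6 7c
  t2: 1a dd dd 14 e3 01 14 7c
  t3: 1a dd e3 14 e3 01 e6 7c

RES = [0x1a, 0xdd, 0xe3, 0x14, 0xe3, 0x01, 0xe6, 0x7c]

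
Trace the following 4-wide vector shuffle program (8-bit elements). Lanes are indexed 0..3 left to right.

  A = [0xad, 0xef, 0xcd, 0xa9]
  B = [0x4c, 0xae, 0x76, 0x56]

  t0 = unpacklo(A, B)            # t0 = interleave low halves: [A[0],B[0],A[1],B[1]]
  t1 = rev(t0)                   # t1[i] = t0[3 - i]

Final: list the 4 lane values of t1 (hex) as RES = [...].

RES = [ 0xae  0xef  0x4c  0xad ]

→ t0 |ad|4c|ef|ae|
→ t1 |ae|ef|4c|ad|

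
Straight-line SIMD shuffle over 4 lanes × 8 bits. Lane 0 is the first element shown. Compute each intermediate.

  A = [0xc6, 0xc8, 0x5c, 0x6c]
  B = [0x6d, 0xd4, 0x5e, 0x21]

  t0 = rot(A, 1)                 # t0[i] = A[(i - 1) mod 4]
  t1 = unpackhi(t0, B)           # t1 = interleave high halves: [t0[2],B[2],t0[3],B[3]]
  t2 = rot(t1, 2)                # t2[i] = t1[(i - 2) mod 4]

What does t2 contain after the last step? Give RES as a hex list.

t0 = [0x6c, 0xc6, 0xc8, 0x5c]
t1 = [0xc8, 0x5e, 0x5c, 0x21]
t2 = [0x5c, 0x21, 0xc8, 0x5e]

RES = [0x5c, 0x21, 0xc8, 0x5e]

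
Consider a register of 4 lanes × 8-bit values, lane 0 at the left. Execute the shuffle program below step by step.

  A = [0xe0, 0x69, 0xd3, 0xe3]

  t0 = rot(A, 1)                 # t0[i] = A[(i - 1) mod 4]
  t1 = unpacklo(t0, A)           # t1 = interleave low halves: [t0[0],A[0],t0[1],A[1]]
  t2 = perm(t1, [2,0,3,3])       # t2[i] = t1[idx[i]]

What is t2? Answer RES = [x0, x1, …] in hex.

RES = [ 0xe0  0xe3  0x69  0x69 ]

t0 = [0xe3, 0xe0, 0x69, 0xd3]
t1 = [0xe3, 0xe0, 0xe0, 0x69]
t2 = [0xe0, 0xe3, 0x69, 0x69]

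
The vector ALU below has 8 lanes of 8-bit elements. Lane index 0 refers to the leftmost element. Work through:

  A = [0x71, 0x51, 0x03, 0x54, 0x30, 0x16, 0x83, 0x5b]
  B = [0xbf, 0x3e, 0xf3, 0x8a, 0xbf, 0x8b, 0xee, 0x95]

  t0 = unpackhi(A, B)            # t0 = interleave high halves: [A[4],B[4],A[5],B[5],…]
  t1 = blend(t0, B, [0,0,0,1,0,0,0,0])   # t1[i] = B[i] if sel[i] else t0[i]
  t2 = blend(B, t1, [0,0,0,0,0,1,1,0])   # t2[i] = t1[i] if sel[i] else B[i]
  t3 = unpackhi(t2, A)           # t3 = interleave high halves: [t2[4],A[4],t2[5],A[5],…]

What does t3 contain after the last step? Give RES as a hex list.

  t0: 30 bf 16 8b 83 ee 5b 95
  t1: 30 bf 16 8a 83 ee 5b 95
  t2: bf 3e f3 8a bf ee 5b 95
  t3: bf 30 ee 16 5b 83 95 5b

RES = [ 0xbf  0x30  0xee  0x16  0x5b  0x83  0x95  0x5b ]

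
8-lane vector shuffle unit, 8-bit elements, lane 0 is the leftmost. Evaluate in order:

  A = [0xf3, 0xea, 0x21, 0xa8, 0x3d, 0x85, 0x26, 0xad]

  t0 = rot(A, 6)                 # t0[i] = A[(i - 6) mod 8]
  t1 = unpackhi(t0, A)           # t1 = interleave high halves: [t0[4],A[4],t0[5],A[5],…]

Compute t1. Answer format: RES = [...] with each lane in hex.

t0 = [0x21, 0xa8, 0x3d, 0x85, 0x26, 0xad, 0xf3, 0xea]
t1 = [0x26, 0x3d, 0xad, 0x85, 0xf3, 0x26, 0xea, 0xad]

RES = [0x26, 0x3d, 0xad, 0x85, 0xf3, 0x26, 0xea, 0xad]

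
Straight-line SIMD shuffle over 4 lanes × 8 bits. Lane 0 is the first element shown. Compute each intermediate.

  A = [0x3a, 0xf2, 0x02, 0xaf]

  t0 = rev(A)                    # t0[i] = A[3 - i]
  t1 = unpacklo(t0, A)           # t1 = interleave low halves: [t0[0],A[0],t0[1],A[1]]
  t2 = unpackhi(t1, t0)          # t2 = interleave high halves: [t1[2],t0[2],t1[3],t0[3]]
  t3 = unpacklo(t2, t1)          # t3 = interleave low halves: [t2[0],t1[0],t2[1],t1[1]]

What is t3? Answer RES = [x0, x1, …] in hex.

RES = [0x02, 0xaf, 0xf2, 0x3a]

t0 = [0xaf, 0x02, 0xf2, 0x3a]
t1 = [0xaf, 0x3a, 0x02, 0xf2]
t2 = [0x02, 0xf2, 0xf2, 0x3a]
t3 = [0x02, 0xaf, 0xf2, 0x3a]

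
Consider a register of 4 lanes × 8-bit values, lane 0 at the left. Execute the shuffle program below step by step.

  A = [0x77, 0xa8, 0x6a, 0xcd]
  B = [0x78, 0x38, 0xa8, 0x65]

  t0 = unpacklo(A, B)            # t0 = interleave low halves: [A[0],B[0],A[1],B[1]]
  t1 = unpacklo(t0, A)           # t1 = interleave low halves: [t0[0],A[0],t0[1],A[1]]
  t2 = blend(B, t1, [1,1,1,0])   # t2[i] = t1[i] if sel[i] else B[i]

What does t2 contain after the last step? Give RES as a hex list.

  t0: 77 78 a8 38
  t1: 77 77 78 a8
  t2: 77 77 78 65

RES = [0x77, 0x77, 0x78, 0x65]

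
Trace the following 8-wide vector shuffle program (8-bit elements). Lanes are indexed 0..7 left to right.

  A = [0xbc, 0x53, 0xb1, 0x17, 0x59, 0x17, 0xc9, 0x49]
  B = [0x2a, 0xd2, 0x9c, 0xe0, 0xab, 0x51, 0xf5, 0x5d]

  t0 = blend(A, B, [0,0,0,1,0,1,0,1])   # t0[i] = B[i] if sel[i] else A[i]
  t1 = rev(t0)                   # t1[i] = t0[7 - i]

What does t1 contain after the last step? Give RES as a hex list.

  t0: bc 53 b1 e0 59 51 c9 5d
  t1: 5d c9 51 59 e0 b1 53 bc

RES = [ 0x5d  0xc9  0x51  0x59  0xe0  0xb1  0x53  0xbc ]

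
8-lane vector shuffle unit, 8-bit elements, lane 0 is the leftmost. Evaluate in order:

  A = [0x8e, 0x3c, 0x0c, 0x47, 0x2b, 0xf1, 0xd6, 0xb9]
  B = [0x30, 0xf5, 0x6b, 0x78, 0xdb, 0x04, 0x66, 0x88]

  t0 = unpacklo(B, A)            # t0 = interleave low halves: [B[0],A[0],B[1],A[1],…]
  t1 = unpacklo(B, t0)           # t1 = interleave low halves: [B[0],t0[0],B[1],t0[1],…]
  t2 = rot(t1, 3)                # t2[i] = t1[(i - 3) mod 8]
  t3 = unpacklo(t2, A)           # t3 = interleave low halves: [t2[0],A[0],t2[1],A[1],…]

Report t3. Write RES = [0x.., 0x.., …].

→ t0 |30|8e|f5|3c|6b|0c|78|47|
→ t1 |30|30|f5|8e|6b|f5|78|3c|
→ t2 |f5|78|3c|30|30|f5|8e|6b|
→ t3 |f5|8e|78|3c|3c|0c|30|47|

RES = [ 0xf5  0x8e  0x78  0x3c  0x3c  0x0c  0x30  0x47 ]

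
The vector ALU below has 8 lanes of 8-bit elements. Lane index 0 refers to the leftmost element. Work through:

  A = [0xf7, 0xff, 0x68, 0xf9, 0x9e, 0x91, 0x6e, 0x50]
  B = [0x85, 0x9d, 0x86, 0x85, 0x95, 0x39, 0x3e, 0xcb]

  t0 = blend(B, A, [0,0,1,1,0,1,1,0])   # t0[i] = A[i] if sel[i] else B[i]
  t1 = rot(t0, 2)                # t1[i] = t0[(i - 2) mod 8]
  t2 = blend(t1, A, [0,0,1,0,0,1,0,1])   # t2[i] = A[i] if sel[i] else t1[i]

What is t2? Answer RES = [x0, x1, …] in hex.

RES = [ 0x6e  0xcb  0x68  0x9d  0x68  0x91  0x95  0x50 ]

  t0: 85 9d 68 f9 95 91 6e cb
  t1: 6e cb 85 9d 68 f9 95 91
  t2: 6e cb 68 9d 68 91 95 50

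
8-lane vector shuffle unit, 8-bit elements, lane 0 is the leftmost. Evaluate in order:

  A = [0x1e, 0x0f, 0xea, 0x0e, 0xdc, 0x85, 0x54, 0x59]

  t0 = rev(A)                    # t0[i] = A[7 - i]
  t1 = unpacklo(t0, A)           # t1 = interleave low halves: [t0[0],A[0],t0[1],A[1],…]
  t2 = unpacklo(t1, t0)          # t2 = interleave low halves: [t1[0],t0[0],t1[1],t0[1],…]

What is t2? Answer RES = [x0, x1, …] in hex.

→ t0 |59|54|85|dc|0e|ea|0f|1e|
→ t1 |59|1e|54|0f|85|ea|dc|0e|
→ t2 |59|59|1e|54|54|85|0f|dc|

RES = [0x59, 0x59, 0x1e, 0x54, 0x54, 0x85, 0x0f, 0xdc]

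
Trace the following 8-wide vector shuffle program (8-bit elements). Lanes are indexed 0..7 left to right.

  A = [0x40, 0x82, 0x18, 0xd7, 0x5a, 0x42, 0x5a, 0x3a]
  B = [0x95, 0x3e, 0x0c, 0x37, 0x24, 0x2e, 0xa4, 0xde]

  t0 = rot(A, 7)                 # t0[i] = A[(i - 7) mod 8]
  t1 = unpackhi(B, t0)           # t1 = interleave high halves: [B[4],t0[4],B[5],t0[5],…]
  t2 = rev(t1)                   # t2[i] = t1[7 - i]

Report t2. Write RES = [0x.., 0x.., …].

t0 = [0x82, 0x18, 0xd7, 0x5a, 0x42, 0x5a, 0x3a, 0x40]
t1 = [0x24, 0x42, 0x2e, 0x5a, 0xa4, 0x3a, 0xde, 0x40]
t2 = [0x40, 0xde, 0x3a, 0xa4, 0x5a, 0x2e, 0x42, 0x24]

RES = [0x40, 0xde, 0x3a, 0xa4, 0x5a, 0x2e, 0x42, 0x24]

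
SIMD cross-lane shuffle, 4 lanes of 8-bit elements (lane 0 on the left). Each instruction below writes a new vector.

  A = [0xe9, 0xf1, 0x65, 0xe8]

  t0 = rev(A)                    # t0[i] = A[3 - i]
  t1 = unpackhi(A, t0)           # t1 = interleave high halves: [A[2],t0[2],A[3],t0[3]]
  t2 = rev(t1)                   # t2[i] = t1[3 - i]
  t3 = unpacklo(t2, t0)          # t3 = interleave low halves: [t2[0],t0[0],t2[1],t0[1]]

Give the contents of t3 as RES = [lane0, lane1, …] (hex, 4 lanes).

t0 = [0xe8, 0x65, 0xf1, 0xe9]
t1 = [0x65, 0xf1, 0xe8, 0xe9]
t2 = [0xe9, 0xe8, 0xf1, 0x65]
t3 = [0xe9, 0xe8, 0xe8, 0x65]

RES = [0xe9, 0xe8, 0xe8, 0x65]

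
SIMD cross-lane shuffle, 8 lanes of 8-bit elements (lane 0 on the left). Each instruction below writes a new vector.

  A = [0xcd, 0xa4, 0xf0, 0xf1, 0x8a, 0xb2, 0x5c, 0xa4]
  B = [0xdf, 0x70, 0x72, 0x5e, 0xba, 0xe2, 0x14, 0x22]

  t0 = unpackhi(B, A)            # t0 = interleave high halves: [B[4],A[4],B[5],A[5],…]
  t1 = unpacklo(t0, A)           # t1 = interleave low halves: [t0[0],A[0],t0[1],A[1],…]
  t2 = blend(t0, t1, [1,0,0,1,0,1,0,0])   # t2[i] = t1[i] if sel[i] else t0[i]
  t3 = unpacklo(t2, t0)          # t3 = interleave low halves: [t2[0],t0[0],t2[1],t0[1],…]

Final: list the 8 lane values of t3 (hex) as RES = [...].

t0 = [0xba, 0x8a, 0xe2, 0xb2, 0x14, 0x5c, 0x22, 0xa4]
t1 = [0xba, 0xcd, 0x8a, 0xa4, 0xe2, 0xf0, 0xb2, 0xf1]
t2 = [0xba, 0x8a, 0xe2, 0xa4, 0x14, 0xf0, 0x22, 0xa4]
t3 = [0xba, 0xba, 0x8a, 0x8a, 0xe2, 0xe2, 0xa4, 0xb2]

RES = [ 0xba  0xba  0x8a  0x8a  0xe2  0xe2  0xa4  0xb2 ]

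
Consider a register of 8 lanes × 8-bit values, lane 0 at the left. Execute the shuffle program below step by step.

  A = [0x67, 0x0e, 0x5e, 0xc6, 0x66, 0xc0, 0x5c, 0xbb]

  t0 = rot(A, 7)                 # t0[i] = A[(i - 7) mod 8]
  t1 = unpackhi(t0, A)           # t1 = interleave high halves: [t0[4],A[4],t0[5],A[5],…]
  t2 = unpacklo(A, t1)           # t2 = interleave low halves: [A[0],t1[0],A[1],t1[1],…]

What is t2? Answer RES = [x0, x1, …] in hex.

→ t0 |0e|5e|c6|66|c0|5c|bb|67|
→ t1 |c0|66|5c|c0|bb|5c|67|bb|
→ t2 |67|c0|0e|66|5e|5c|c6|c0|

RES = [0x67, 0xc0, 0x0e, 0x66, 0x5e, 0x5c, 0xc6, 0xc0]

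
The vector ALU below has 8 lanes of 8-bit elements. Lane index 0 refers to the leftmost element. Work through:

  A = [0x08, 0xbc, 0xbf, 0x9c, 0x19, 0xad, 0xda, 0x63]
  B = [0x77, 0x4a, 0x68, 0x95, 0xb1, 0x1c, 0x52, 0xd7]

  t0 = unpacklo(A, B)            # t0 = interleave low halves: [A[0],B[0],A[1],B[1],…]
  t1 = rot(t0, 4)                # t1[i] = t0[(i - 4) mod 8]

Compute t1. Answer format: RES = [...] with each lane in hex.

  t0: 08 77 bc 4a bf 68 9c 95
  t1: bf 68 9c 95 08 77 bc 4a

RES = [0xbf, 0x68, 0x9c, 0x95, 0x08, 0x77, 0xbc, 0x4a]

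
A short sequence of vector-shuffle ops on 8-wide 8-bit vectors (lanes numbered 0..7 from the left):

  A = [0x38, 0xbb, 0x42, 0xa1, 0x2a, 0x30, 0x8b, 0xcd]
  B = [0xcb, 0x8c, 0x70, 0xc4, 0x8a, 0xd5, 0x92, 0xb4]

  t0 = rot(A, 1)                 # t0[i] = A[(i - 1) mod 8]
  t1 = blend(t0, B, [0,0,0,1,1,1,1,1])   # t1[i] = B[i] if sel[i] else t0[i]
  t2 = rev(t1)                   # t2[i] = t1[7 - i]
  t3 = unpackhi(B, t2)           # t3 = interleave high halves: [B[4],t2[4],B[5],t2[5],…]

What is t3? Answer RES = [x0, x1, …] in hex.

RES = [0x8a, 0xc4, 0xd5, 0xbb, 0x92, 0x38, 0xb4, 0xcd]

→ t0 |cd|38|bb|42|a1|2a|30|8b|
→ t1 |cd|38|bb|c4|8a|d5|92|b4|
→ t2 |b4|92|d5|8a|c4|bb|38|cd|
→ t3 |8a|c4|d5|bb|92|38|b4|cd|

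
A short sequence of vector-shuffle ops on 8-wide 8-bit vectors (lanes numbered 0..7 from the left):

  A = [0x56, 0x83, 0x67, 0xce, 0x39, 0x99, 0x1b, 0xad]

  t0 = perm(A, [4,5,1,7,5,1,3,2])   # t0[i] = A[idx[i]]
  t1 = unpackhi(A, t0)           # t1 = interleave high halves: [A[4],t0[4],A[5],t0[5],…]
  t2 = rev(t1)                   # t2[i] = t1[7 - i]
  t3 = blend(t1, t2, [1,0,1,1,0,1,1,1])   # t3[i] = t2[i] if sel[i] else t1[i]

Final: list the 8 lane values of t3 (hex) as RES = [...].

→ t0 |39|99|83|ad|99|83|ce|67|
→ t1 |39|99|99|83|1b|ce|ad|67|
→ t2 |67|ad|ce|1b|83|99|99|39|
→ t3 |67|99|ce|1b|1b|99|99|39|

RES = [0x67, 0x99, 0xce, 0x1b, 0x1b, 0x99, 0x99, 0x39]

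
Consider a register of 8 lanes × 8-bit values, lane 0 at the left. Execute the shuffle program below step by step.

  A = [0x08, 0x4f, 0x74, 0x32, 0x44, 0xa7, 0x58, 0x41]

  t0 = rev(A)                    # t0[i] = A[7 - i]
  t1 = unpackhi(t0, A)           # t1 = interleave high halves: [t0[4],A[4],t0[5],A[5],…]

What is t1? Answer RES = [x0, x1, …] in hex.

→ t0 |41|58|a7|44|32|74|4f|08|
→ t1 |32|44|74|a7|4f|58|08|41|

RES = [0x32, 0x44, 0x74, 0xa7, 0x4f, 0x58, 0x08, 0x41]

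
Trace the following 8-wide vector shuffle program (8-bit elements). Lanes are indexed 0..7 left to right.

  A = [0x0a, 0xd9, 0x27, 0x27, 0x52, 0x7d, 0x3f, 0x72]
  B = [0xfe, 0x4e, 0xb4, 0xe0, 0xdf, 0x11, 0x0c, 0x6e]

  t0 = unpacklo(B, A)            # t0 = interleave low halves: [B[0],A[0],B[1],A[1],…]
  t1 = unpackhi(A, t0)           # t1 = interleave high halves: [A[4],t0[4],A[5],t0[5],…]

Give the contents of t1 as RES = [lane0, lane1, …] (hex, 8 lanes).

RES = [0x52, 0xb4, 0x7d, 0x27, 0x3f, 0xe0, 0x72, 0x27]

t0 = [0xfe, 0x0a, 0x4e, 0xd9, 0xb4, 0x27, 0xe0, 0x27]
t1 = [0x52, 0xb4, 0x7d, 0x27, 0x3f, 0xe0, 0x72, 0x27]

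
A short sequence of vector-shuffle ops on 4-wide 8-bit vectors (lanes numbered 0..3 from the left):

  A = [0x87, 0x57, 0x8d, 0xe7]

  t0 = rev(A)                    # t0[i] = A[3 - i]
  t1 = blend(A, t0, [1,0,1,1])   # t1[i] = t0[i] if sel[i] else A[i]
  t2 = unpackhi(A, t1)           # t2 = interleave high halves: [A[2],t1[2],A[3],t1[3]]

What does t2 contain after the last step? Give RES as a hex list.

RES = [0x8d, 0x57, 0xe7, 0x87]

t0 = [0xe7, 0x8d, 0x57, 0x87]
t1 = [0xe7, 0x57, 0x57, 0x87]
t2 = [0x8d, 0x57, 0xe7, 0x87]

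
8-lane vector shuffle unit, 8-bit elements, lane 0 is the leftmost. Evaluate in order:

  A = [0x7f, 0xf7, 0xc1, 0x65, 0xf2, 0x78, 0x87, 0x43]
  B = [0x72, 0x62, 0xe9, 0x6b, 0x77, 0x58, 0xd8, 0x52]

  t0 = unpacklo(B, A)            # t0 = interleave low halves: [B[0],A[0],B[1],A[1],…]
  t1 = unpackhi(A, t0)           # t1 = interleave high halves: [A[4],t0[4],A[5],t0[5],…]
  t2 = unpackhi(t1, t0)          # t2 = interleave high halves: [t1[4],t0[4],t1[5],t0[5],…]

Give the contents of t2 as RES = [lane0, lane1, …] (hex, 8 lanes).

t0 = [0x72, 0x7f, 0x62, 0xf7, 0xe9, 0xc1, 0x6b, 0x65]
t1 = [0xf2, 0xe9, 0x78, 0xc1, 0x87, 0x6b, 0x43, 0x65]
t2 = [0x87, 0xe9, 0x6b, 0xc1, 0x43, 0x6b, 0x65, 0x65]

RES = [0x87, 0xe9, 0x6b, 0xc1, 0x43, 0x6b, 0x65, 0x65]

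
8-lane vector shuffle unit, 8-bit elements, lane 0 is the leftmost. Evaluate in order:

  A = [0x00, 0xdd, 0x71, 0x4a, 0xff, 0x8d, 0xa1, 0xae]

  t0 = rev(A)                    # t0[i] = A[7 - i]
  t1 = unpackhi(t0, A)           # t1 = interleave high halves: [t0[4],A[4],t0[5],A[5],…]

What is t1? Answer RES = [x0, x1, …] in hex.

RES = [0x4a, 0xff, 0x71, 0x8d, 0xdd, 0xa1, 0x00, 0xae]

t0 = [0xae, 0xa1, 0x8d, 0xff, 0x4a, 0x71, 0xdd, 0x00]
t1 = [0x4a, 0xff, 0x71, 0x8d, 0xdd, 0xa1, 0x00, 0xae]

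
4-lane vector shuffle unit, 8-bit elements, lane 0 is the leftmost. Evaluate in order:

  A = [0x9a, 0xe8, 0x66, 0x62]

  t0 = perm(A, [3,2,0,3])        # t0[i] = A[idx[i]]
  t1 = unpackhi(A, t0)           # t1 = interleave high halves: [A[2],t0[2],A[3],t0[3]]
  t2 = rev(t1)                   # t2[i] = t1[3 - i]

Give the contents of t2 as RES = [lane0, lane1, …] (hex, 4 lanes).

RES = [ 0x62  0x62  0x9a  0x66 ]

t0 = [0x62, 0x66, 0x9a, 0x62]
t1 = [0x66, 0x9a, 0x62, 0x62]
t2 = [0x62, 0x62, 0x9a, 0x66]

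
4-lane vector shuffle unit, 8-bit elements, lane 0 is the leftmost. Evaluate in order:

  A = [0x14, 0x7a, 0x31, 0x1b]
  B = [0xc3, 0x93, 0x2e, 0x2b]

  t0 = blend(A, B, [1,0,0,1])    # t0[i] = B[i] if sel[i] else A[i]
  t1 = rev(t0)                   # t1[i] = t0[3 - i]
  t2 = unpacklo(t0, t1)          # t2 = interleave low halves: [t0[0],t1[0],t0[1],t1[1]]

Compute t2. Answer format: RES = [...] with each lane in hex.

RES = [ 0xc3  0x2b  0x7a  0x31 ]

t0 = [0xc3, 0x7a, 0x31, 0x2b]
t1 = [0x2b, 0x31, 0x7a, 0xc3]
t2 = [0xc3, 0x2b, 0x7a, 0x31]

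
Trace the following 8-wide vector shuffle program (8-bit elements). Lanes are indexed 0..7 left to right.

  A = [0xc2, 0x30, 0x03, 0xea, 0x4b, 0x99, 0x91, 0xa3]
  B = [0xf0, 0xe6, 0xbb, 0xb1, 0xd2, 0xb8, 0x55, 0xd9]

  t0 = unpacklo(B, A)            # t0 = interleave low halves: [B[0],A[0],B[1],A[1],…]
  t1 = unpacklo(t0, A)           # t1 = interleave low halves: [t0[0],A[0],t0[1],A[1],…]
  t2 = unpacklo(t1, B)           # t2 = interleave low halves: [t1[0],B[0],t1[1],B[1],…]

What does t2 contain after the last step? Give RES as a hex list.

RES = [ 0xf0  0xf0  0xc2  0xe6  0xc2  0xbb  0x30  0xb1 ]

→ t0 |f0|c2|e6|30|bb|03|b1|ea|
→ t1 |f0|c2|c2|30|e6|03|30|ea|
→ t2 |f0|f0|c2|e6|c2|bb|30|b1|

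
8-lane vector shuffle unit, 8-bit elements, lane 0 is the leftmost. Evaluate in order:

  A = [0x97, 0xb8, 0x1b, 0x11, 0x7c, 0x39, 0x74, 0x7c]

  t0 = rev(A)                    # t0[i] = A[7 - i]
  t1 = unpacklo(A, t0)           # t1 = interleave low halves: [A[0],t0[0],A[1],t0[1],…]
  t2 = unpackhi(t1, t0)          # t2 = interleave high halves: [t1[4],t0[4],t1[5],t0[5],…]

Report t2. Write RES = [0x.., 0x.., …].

  t0: 7c 74 39 7c 11 1b b8 97
  t1: 97 7c b8 74 1b 39 11 7c
  t2: 1b 11 39 1b 11 b8 7c 97

RES = [0x1b, 0x11, 0x39, 0x1b, 0x11, 0xb8, 0x7c, 0x97]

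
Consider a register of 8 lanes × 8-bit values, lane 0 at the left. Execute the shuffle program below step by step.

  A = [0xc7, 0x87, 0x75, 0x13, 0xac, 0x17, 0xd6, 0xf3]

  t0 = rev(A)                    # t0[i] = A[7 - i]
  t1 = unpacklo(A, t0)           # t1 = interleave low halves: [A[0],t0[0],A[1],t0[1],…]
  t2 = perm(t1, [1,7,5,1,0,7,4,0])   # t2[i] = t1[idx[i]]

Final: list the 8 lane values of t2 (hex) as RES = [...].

t0 = [0xf3, 0xd6, 0x17, 0xac, 0x13, 0x75, 0x87, 0xc7]
t1 = [0xc7, 0xf3, 0x87, 0xd6, 0x75, 0x17, 0x13, 0xac]
t2 = [0xf3, 0xac, 0x17, 0xf3, 0xc7, 0xac, 0x75, 0xc7]

RES = [0xf3, 0xac, 0x17, 0xf3, 0xc7, 0xac, 0x75, 0xc7]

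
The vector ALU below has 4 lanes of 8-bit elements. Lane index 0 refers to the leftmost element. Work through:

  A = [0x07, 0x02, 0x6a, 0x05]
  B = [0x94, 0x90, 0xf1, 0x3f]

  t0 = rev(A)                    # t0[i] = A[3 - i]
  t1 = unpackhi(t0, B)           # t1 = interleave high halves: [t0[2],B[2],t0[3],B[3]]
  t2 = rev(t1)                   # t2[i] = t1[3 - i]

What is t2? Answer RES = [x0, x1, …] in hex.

RES = [0x3f, 0x07, 0xf1, 0x02]

→ t0 |05|6a|02|07|
→ t1 |02|f1|07|3f|
→ t2 |3f|07|f1|02|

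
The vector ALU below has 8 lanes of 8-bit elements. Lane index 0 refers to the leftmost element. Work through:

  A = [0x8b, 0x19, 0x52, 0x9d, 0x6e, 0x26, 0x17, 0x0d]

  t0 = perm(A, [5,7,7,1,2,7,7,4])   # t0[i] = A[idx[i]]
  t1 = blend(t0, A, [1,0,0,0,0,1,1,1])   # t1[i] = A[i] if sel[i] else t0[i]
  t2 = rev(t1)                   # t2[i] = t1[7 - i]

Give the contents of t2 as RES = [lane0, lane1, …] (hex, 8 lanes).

  t0: 26 0d 0d 19 52 0d 0d 6e
  t1: 8b 0d 0d 19 52 26 17 0d
  t2: 0d 17 26 52 19 0d 0d 8b

RES = [0x0d, 0x17, 0x26, 0x52, 0x19, 0x0d, 0x0d, 0x8b]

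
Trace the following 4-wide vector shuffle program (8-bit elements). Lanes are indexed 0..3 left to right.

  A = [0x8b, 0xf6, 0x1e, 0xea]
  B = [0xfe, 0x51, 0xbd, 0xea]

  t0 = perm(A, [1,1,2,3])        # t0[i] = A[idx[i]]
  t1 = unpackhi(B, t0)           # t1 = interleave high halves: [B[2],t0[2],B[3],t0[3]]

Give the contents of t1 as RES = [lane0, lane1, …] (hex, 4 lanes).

RES = [0xbd, 0x1e, 0xea, 0xea]

  t0: f6 f6 1e ea
  t1: bd 1e ea ea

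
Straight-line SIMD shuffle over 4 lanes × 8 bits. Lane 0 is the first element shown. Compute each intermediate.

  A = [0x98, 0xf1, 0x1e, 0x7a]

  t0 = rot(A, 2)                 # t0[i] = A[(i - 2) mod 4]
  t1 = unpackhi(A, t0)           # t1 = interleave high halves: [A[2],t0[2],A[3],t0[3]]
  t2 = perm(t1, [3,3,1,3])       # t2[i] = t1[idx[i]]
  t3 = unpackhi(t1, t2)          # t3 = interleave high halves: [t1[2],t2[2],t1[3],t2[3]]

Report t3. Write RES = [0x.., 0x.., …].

RES = [0x7a, 0x98, 0xf1, 0xf1]

→ t0 |1e|7a|98|f1|
→ t1 |1e|98|7a|f1|
→ t2 |f1|f1|98|f1|
→ t3 |7a|98|f1|f1|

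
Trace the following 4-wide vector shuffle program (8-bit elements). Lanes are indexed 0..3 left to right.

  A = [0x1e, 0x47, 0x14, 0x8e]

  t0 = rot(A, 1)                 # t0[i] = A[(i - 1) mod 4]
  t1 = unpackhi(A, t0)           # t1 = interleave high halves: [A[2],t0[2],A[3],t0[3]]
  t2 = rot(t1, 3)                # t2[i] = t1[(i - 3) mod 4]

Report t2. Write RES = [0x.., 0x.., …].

RES = [ 0x47  0x8e  0x14  0x14 ]

  t0: 8e 1e 47 14
  t1: 14 47 8e 14
  t2: 47 8e 14 14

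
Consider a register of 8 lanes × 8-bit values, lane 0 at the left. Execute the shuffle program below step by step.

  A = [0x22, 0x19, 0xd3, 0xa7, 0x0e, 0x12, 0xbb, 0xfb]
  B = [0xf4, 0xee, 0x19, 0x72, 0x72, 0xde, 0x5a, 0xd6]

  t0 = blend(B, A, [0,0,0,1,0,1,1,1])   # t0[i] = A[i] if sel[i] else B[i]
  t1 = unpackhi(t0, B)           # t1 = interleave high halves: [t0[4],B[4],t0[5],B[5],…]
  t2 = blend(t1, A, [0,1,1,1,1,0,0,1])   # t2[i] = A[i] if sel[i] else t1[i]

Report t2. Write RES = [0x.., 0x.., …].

t0 = [0xf4, 0xee, 0x19, 0xa7, 0x72, 0x12, 0xbb, 0xfb]
t1 = [0x72, 0x72, 0x12, 0xde, 0xbb, 0x5a, 0xfb, 0xd6]
t2 = [0x72, 0x19, 0xd3, 0xa7, 0x0e, 0x5a, 0xfb, 0xfb]

RES = [0x72, 0x19, 0xd3, 0xa7, 0x0e, 0x5a, 0xfb, 0xfb]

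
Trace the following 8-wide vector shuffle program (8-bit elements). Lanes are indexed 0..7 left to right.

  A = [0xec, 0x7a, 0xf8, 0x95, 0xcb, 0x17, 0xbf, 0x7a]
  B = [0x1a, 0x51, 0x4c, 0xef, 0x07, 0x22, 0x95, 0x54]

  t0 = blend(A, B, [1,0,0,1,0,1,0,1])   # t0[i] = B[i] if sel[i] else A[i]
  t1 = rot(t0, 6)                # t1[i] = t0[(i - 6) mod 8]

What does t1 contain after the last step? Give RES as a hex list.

RES = [ 0xf8  0xef  0xcb  0x22  0xbf  0x54  0x1a  0x7a ]

  t0: 1a 7a f8 ef cb 22 bf 54
  t1: f8 ef cb 22 bf 54 1a 7a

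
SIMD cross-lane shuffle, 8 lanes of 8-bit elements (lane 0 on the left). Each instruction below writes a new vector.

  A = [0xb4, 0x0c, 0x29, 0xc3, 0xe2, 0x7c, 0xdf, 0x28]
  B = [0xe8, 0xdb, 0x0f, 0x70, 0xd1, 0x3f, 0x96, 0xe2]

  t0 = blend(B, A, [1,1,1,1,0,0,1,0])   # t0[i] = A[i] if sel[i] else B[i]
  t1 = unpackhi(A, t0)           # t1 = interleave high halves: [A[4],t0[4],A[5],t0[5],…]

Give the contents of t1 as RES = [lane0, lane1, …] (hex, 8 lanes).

t0 = [0xb4, 0x0c, 0x29, 0xc3, 0xd1, 0x3f, 0xdf, 0xe2]
t1 = [0xe2, 0xd1, 0x7c, 0x3f, 0xdf, 0xdf, 0x28, 0xe2]

RES = [0xe2, 0xd1, 0x7c, 0x3f, 0xdf, 0xdf, 0x28, 0xe2]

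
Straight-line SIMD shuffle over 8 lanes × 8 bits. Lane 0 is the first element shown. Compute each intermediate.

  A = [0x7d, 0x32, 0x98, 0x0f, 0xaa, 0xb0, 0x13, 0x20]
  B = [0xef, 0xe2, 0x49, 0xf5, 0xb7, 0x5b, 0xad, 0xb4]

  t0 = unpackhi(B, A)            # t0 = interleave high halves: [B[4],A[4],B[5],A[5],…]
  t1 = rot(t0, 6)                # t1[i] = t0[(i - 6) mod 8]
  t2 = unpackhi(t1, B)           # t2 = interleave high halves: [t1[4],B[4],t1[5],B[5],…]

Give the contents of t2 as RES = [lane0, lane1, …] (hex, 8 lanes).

RES = [ 0xb4  0xb7  0x20  0x5b  0xb7  0xad  0xaa  0xb4 ]

t0 = [0xb7, 0xaa, 0x5b, 0xb0, 0xad, 0x13, 0xb4, 0x20]
t1 = [0x5b, 0xb0, 0xad, 0x13, 0xb4, 0x20, 0xb7, 0xaa]
t2 = [0xb4, 0xb7, 0x20, 0x5b, 0xb7, 0xad, 0xaa, 0xb4]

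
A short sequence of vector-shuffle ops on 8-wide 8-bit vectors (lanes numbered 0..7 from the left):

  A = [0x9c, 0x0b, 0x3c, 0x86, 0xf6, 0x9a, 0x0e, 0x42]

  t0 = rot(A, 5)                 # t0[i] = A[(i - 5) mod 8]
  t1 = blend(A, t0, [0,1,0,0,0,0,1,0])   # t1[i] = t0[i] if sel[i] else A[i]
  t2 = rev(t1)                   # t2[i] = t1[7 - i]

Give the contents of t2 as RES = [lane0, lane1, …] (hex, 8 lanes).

RES = [ 0x42  0x0b  0x9a  0xf6  0x86  0x3c  0xf6  0x9c ]

t0 = [0x86, 0xf6, 0x9a, 0x0e, 0x42, 0x9c, 0x0b, 0x3c]
t1 = [0x9c, 0xf6, 0x3c, 0x86, 0xf6, 0x9a, 0x0b, 0x42]
t2 = [0x42, 0x0b, 0x9a, 0xf6, 0x86, 0x3c, 0xf6, 0x9c]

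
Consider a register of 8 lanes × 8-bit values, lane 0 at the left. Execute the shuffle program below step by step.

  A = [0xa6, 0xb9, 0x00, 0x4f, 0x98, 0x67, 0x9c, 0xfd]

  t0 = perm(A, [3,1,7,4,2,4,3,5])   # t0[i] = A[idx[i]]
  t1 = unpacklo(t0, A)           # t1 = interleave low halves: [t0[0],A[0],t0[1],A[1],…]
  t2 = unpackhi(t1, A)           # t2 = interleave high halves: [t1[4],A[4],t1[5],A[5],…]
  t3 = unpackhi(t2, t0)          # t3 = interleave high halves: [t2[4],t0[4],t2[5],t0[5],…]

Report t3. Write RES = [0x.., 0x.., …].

RES = [0x98, 0x00, 0x9c, 0x98, 0x4f, 0x4f, 0xfd, 0x67]

→ t0 |4f|b9|fd|98|00|98|4f|67|
→ t1 |4f|a6|b9|b9|fd|00|98|4f|
→ t2 |fd|98|00|67|98|9c|4f|fd|
→ t3 |98|00|9c|98|4f|4f|fd|67|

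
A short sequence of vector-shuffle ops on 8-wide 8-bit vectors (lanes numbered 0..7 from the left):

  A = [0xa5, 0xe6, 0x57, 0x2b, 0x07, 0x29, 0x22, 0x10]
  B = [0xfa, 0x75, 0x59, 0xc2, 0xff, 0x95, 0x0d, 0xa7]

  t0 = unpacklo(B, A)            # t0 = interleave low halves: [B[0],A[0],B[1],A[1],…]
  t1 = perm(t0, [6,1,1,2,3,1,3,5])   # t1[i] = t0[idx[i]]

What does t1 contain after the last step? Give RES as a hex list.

RES = [0xc2, 0xa5, 0xa5, 0x75, 0xe6, 0xa5, 0xe6, 0x57]

→ t0 |fa|a5|75|e6|59|57|c2|2b|
→ t1 |c2|a5|a5|75|e6|a5|e6|57|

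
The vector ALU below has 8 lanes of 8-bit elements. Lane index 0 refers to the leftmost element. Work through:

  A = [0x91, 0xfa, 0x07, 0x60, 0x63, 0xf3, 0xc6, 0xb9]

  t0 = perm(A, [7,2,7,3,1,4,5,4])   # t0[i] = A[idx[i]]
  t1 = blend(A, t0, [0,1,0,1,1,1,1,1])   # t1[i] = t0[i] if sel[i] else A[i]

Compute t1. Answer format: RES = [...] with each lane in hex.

RES = [ 0x91  0x07  0x07  0x60  0xfa  0x63  0xf3  0x63 ]

  t0: b9 07 b9 60 fa 63 f3 63
  t1: 91 07 07 60 fa 63 f3 63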